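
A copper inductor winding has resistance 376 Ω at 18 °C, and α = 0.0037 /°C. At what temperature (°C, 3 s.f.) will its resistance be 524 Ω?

124 °C

R = R₀(1 + α(T − T₀)) ⇒ T = T₀ + (R/R₀ − 1)/α
T = 18 + (524/376 − 1)/0.0037 = 18 + (0.3936)/0.0037 = 124 °C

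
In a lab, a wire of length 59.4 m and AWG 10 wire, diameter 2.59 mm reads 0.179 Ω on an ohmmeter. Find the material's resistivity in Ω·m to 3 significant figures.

1.59×10^-8 Ω·m

A = π(2.59/2 mm)² = π(1.2950e-03 m)² = 5.269e-06 m²
ρ = RA/L = (0.179)(5.269e-06)/(59.4) = 1.59×10^-8 Ω·m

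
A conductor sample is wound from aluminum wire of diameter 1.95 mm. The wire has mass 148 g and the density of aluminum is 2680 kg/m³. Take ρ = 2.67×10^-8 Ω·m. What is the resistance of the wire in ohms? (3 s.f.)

0.165 Ω

A = π(d/2)² = π(9.7500e-04 m)² = 2.9865e-06 m²
L = m/(density·A) = 0.148/(2680×2.9865e-06) = 18.49 m
R = ρL/A = (2.67×10^-8)(18.49)/(2.9865e-06) = 0.165 Ω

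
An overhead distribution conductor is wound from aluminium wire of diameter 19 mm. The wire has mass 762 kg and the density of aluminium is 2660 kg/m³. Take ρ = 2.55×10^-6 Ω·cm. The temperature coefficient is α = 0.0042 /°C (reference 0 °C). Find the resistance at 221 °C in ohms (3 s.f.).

ρ = 2.55×10^-6 Ω·cm = 2.55×10^-8 Ω·m
A = π(d/2)² = π(9.5000e-03 m)² = 2.8353e-04 m²
L = m/(density·A) = 762/(2660×2.8353e-04) = 1010 m
R = ρL/A = (2.55×10^-8)(1010)/(2.8353e-04) = 0.09087 Ω
R(221 °C) = 0.09087 × (1 + 0.0042×221) = 0.175 Ω

0.175 Ω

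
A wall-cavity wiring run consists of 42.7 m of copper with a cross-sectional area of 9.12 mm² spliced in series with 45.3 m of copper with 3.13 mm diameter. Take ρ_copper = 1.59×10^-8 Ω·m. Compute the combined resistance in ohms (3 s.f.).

Segment 1: A = 9.12 mm² = 9.120e-06 m²
R₁ = ρL/A = (1.59×10^-8)(42.7)/(9.120e-06) = 0.07444 Ω
Segment 2: A = π(d/2)² = π(1.5650e-03 m)² = 7.694e-06 m²
R₂ = (1.59×10^-8)(45.3)/(7.694e-06) = 0.09361 Ω
R = R₁ + R₂ = 0.168 Ω

0.168 Ω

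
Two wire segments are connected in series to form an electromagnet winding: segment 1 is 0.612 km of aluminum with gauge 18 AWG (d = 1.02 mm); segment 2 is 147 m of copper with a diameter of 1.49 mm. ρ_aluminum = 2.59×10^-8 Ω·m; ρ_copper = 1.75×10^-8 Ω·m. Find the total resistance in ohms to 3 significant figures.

20.9 Ω

Segment 1: A = π(1.02/2 mm)² = π(5.1000e-04 m)² = 8.171e-07 m²
R₁ = ρL/A = (2.59×10^-8)(612)/(8.171e-07) = 19.4 Ω
Segment 2: A = π(d/2)² = π(7.4500e-04 m)² = 1.744e-06 m²
R₂ = (1.75×10^-8)(147)/(1.744e-06) = 1.475 Ω
R = R₁ + R₂ = 20.9 Ω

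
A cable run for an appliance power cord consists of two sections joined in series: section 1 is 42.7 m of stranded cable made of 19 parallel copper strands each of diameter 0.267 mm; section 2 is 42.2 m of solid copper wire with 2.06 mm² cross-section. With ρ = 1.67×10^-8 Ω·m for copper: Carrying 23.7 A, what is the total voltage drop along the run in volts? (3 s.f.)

Section 1: A_strand = π(1.3350e-04)² = 5.599e-08 m²; R₁ = ρL/(N·A_s) = (1.67×10^-8)(42.7)/(19×5.599e-08) = 0.6703 Ω
Section 2: A = 2.06 mm² = 2.060e-06 m²
R₂ = (1.67×10^-8)(42.2)/(2.060e-06) = 0.3421 Ω
R = R₁ + R₂ = 1.012 Ω
V = IR = 23.7 × 1.012 = 24.0 V

24.0 V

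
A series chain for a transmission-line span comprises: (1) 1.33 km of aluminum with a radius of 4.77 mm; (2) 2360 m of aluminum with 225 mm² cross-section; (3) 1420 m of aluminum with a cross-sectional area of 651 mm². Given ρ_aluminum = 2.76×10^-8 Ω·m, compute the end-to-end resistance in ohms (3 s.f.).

0.863 Ω

Seg 1: A = πr² = π(4.7700e-03 m)² = 7.148e-05 m²
R_1 = (2.76×10^-8)(1330)/(7.148e-05) = 0.5135 Ω
Seg 2: A = 225 mm² = 2.250e-04 m²
R_2 = (2.76×10^-8)(2360)/(2.250e-04) = 0.2895 Ω
Seg 3: A = 651 mm² = 6.510e-04 m²
R_3 = (2.76×10^-8)(1420)/(6.510e-04) = 0.0602 Ω
R_total = R_1 + R_2 + R_3 = 0.863 Ω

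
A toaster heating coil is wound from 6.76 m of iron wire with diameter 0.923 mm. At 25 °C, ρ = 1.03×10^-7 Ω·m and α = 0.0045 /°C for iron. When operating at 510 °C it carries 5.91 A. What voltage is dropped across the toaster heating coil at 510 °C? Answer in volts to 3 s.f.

A = π(d/2)² = π(4.6150e-04 m)² = 6.691e-07 m²
R₍25₎ = ρL/A = (1.03×10^-7)(6.76)/(6.691e-07) = 1.041 Ω
R₍510₎ = R₍25₎(1 + αΔT) = 1.041 × (1 + 0.0045×485) = 3.312 Ω
V = IR = 5.91 × 3.312 = 19.6 V

19.6 V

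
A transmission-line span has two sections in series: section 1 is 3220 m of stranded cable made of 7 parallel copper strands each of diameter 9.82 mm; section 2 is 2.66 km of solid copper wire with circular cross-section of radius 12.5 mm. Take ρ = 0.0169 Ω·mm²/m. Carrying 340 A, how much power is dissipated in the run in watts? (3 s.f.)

ρ = 0.0169 Ω·mm²/m = 1.69×10^-8 Ω·m
Section 1: A_strand = π(4.9100e-03)² = 7.574e-05 m²; R₁ = ρL/(N·A_s) = (1.69×10^-8)(3220)/(7×7.574e-05) = 0.1026 Ω
Section 2: A = πr² = π(1.2500e-02 m)² = 4.909e-04 m²
R₂ = (1.69×10^-8)(2660)/(4.909e-04) = 0.09158 Ω
R = R₁ + R₂ = 0.1942 Ω
P = I²R = (340)² × 0.1942 = 22500 W

22500 W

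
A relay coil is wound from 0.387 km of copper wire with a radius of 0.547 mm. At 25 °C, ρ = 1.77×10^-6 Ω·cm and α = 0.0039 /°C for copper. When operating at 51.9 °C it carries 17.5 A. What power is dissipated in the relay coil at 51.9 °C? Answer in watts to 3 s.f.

ρ = 1.77×10^-6 Ω·cm = 1.77×10^-8 Ω·m
A = πr² = π(5.4700e-04 m)² = 9.400e-07 m²
R₍25₎ = ρL/A = (1.77×10^-8)(387)/(9.400e-07) = 7.287 Ω
R₍51.9₎ = R₍25₎(1 + αΔT) = 7.287 × (1 + 0.0039×26.9) = 8.052 Ω
P = I²R = (17.5)² × 8.052 = 2470 W

2470 W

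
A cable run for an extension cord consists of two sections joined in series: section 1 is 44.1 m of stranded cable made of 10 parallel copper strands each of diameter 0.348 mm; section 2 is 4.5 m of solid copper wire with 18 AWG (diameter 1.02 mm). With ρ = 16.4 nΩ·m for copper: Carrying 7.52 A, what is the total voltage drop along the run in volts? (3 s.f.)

ρ = 16.4 nΩ·m = 1.64×10^-8 Ω·m
Section 1: A_strand = π(1.7400e-04)² = 9.511e-08 m²; R₁ = ρL/(N·A_s) = (1.64×10^-8)(44.1)/(10×9.511e-08) = 0.7604 Ω
Section 2: A = π(1.02/2 mm)² = π(5.1000e-04 m)² = 8.171e-07 m²
R₂ = (1.64×10^-8)(4.5)/(8.171e-07) = 0.09032 Ω
R = R₁ + R₂ = 0.8507 Ω
V = IR = 7.52 × 0.8507 = 6.40 V

6.40 V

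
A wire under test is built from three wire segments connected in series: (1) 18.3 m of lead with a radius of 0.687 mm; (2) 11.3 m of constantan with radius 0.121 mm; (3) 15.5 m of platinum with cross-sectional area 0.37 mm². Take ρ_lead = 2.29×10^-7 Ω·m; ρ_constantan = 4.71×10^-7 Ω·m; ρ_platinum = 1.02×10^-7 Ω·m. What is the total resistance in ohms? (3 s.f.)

123 Ω

Seg 1: A = πr² = π(6.8700e-04 m)² = 1.483e-06 m²
R_1 = (2.29×10^-7)(18.3)/(1.483e-06) = 2.826 Ω
Seg 2: A = πr² = π(1.2100e-04 m)² = 4.600e-08 m²
R_2 = (4.71×10^-7)(11.3)/(4.600e-08) = 115.7 Ω
Seg 3: A = 0.37 mm² = 3.700e-07 m²
R_3 = (1.02×10^-7)(15.5)/(3.700e-07) = 4.273 Ω
R_total = R_1 + R_2 + R_3 = 123 Ω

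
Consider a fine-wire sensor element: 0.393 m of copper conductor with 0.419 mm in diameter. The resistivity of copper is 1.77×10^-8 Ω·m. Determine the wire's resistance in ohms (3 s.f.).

A = π(d/2)² = π(2.0950e-04 m)² = 1.379e-07 m²
R = ρL/A = (1.77×10^-8)(0.393 m)/(1.379e-07 m²) = 0.0504 Ω

0.0504 Ω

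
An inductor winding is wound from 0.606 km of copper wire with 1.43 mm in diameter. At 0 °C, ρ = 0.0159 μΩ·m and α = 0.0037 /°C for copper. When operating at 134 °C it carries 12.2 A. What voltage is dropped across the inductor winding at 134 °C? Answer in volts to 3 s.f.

ρ = 0.0159 μΩ·m = 1.59×10^-8 Ω·m
A = π(d/2)² = π(7.1500e-04 m)² = 1.606e-06 m²
R₍0₎ = ρL/A = (1.59×10^-8)(606)/(1.606e-06) = 5.999 Ω
R₍134₎ = R₍0₎(1 + αΔT) = 5.999 × (1 + 0.0037×134) = 8.974 Ω
V = IR = 12.2 × 8.974 = 109 V

109 V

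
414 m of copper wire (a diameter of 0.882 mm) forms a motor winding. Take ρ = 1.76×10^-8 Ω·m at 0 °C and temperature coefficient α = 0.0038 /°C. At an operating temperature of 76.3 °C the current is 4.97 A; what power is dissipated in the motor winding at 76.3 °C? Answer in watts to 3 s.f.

A = π(d/2)² = π(4.4100e-04 m)² = 6.110e-07 m²
R₍0₎ = ρL/A = (1.76×10^-8)(414)/(6.110e-07) = 11.93 Ω
R₍76.3₎ = R₍0₎(1 + αΔT) = 11.93 × (1 + 0.0038×76.3) = 15.38 Ω
P = I²R = (4.97)² × 15.38 = 380 W

380 W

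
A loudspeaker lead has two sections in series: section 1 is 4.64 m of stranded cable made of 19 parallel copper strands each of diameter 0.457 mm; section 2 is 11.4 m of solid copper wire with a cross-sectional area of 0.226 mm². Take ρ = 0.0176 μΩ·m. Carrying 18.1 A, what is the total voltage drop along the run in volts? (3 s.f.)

16.5 V

ρ = 0.0176 μΩ·m = 1.76×10^-8 Ω·m
Section 1: A_strand = π(2.2850e-04)² = 1.640e-07 m²; R₁ = ρL/(N·A_s) = (1.76×10^-8)(4.64)/(19×1.640e-07) = 0.0262 Ω
Section 2: A = 0.226 mm² = 2.260e-07 m²
R₂ = (1.76×10^-8)(11.4)/(2.260e-07) = 0.8878 Ω
R = R₁ + R₂ = 0.914 Ω
V = IR = 18.1 × 0.914 = 16.5 V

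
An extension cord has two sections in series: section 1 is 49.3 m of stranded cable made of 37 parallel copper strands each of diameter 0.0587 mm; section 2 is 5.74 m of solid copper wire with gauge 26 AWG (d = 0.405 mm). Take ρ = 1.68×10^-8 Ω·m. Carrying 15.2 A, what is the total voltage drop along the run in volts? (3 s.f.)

137 V

Section 1: A_strand = π(2.9350e-05)² = 2.706e-09 m²; R₁ = ρL/(N·A_s) = (1.68×10^-8)(49.3)/(37×2.706e-09) = 8.272 Ω
Section 2: A = π(0.405/2 mm)² = π(2.0250e-04 m)² = 1.288e-07 m²
R₂ = (1.68×10^-8)(5.74)/(1.288e-07) = 0.7486 Ω
R = R₁ + R₂ = 9.02 Ω
V = IR = 15.2 × 9.02 = 137 V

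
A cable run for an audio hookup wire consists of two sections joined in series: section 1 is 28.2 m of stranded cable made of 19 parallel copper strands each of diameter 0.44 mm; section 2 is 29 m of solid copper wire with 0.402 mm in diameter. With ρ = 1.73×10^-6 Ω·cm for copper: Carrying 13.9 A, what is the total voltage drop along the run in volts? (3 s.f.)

57.3 V

ρ = 1.73×10^-6 Ω·cm = 1.73×10^-8 Ω·m
Section 1: A_strand = π(2.2000e-04)² = 1.521e-07 m²; R₁ = ρL/(N·A_s) = (1.73×10^-8)(28.2)/(19×1.521e-07) = 0.1689 Ω
Section 2: A = π(d/2)² = π(2.0100e-04 m)² = 1.269e-07 m²
R₂ = (1.73×10^-8)(29)/(1.269e-07) = 3.953 Ω
R = R₁ + R₂ = 4.122 Ω
V = IR = 13.9 × 4.122 = 57.3 V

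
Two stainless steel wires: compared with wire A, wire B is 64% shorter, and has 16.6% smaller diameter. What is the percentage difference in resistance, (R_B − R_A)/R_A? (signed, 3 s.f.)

-48.2%

R ∝ L/d², so R_B/R_A = (1 − 64/100) × (1 − 16.6/100)⁻²
= 0.36 × 1.438 = 0.5176
(R_B − R_A)/R_A = 0.5176 − 1 = -48.2%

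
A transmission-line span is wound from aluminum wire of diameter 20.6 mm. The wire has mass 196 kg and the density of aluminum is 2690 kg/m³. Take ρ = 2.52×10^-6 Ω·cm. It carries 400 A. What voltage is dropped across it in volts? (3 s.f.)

ρ = 2.52×10^-6 Ω·cm = 2.52×10^-8 Ω·m
A = π(d/2)² = π(1.0300e-02 m)² = 3.3329e-04 m²
L = m/(density·A) = 196/(2690×3.3329e-04) = 218.6 m
R = ρL/A = (2.52×10^-8)(218.6)/(3.3329e-04) = 0.01653 Ω
V = IR = 400 × 0.01653 = 6.61 V

6.61 V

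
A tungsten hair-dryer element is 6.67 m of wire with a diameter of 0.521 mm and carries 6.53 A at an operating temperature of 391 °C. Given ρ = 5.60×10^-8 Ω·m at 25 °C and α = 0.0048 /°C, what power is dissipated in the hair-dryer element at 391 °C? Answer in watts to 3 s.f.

206 W

A = π(d/2)² = π(2.6050e-04 m)² = 2.132e-07 m²
R₍25₎ = ρL/A = (5.60×10^-8)(6.67)/(2.132e-07) = 1.752 Ω
R₍391₎ = R₍25₎(1 + αΔT) = 1.752 × (1 + 0.0048×366) = 4.83 Ω
P = I²R = (6.53)² × 4.83 = 206 W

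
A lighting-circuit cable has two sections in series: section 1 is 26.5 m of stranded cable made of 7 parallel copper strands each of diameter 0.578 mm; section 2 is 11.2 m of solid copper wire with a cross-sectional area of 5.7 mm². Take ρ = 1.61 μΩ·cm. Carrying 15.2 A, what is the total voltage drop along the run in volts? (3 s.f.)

4.01 V

ρ = 1.61 μΩ·cm = 1.61×10^-8 Ω·m
Section 1: A_strand = π(2.8900e-04)² = 2.624e-07 m²; R₁ = ρL/(N·A_s) = (1.61×10^-8)(26.5)/(7×2.624e-07) = 0.2323 Ω
Section 2: A = 5.7 mm² = 5.700e-06 m²
R₂ = (1.61×10^-8)(11.2)/(5.700e-06) = 0.03164 Ω
R = R₁ + R₂ = 0.2639 Ω
V = IR = 15.2 × 0.2639 = 4.01 V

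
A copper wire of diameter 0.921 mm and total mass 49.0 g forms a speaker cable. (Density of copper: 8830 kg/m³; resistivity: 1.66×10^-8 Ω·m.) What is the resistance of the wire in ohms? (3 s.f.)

A = π(d/2)² = π(4.6050e-04 m)² = 6.6621e-07 m²
L = m/(density·A) = 0.049/(8830×6.6621e-07) = 8.33 m
R = ρL/A = (1.66×10^-8)(8.33)/(6.6621e-07) = 0.208 Ω

0.208 Ω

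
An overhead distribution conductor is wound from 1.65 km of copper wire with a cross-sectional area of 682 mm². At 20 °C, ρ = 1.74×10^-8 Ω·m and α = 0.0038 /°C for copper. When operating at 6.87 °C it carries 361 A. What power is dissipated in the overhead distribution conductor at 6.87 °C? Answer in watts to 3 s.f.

A = 682 mm² = 6.820e-04 m²
R₍20₎ = ρL/A = (1.74×10^-8)(1650)/(6.820e-04) = 0.0421 Ω
R₍6.87₎ = R₍20₎(1 + αΔT) = 0.0421 × (1 + 0.0038×-13.1) = 0.04 Ω
P = I²R = (361)² × 0.04 = 5210 W

5210 W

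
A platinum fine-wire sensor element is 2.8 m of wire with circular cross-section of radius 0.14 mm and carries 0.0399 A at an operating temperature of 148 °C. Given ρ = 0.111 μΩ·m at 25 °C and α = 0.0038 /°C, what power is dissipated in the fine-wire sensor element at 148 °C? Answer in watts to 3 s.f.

0.0118 W

ρ = 0.111 μΩ·m = 1.11×10^-7 Ω·m
A = πr² = π(1.4000e-04 m)² = 6.158e-08 m²
R₍25₎ = ρL/A = (1.11×10^-7)(2.8)/(6.158e-08) = 5.047 Ω
R₍148₎ = R₍25₎(1 + αΔT) = 5.047 × (1 + 0.0038×123) = 7.407 Ω
P = I²R = (0.0399)² × 7.407 = 0.0118 W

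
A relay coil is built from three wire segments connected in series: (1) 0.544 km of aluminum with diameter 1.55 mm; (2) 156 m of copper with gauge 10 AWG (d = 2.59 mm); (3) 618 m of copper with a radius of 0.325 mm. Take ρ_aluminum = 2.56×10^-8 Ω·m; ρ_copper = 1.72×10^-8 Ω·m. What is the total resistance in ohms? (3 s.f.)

Seg 1: A = π(d/2)² = π(7.7500e-04 m)² = 1.887e-06 m²
R_1 = (2.56×10^-8)(544)/(1.887e-06) = 7.38 Ω
Seg 2: A = π(2.59/2 mm)² = π(1.2950e-03 m)² = 5.269e-06 m²
R_2 = (1.72×10^-8)(156)/(5.269e-06) = 0.5093 Ω
Seg 3: A = πr² = π(3.2500e-04 m)² = 3.318e-07 m²
R_3 = (1.72×10^-8)(618)/(3.318e-07) = 32.03 Ω
R_total = R_1 + R_2 + R_3 = 39.9 Ω

39.9 Ω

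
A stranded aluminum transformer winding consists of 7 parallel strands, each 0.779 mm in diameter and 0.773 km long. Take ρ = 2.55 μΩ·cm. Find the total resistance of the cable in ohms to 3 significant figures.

5.91 Ω

ρ = 2.55 μΩ·cm = 2.55×10^-8 Ω·m
A_strand = π(3.8950e-04 m)² = 4.766e-07 m²
R_strand = ρL/A = (2.55×10^-8)(773)/(4.766e-07) = 41.36 Ω
R_total = R_strand/N = 41.36/7 = 5.91 Ω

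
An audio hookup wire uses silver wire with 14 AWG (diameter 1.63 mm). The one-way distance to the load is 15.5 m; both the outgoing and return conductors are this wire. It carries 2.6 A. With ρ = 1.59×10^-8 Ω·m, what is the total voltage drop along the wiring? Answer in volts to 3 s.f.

A = π(1.63/2 mm)² = π(8.1500e-04 m)² = 2.087e-06 m²
Total conductor length (both ways) L = 2 × 15.5 = 31 m
R = ρL/A = (1.59×10^-8)(31)/(2.087e-06) = 0.2362 Ω
V = IR = 2.6 × 0.2362 = 0.614 V

0.614 V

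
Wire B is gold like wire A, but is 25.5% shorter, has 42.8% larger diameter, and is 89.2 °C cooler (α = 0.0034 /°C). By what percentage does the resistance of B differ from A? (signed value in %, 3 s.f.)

R ∝ ρL/d² with ρ ∝ (1+αΔT), so R_B/R_A = (1 − 25.5/100) × (1 + 42.8/100)⁻² × (1 − 0.0034×89.2)
= 0.745 × 0.4904 × 0.6967 = 0.2545
(R_B − R_A)/R_A = 0.2545 − 1 = -74.5%

-74.5%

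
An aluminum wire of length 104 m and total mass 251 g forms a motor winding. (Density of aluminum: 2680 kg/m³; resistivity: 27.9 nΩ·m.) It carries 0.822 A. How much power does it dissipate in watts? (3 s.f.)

ρ = 27.9 nΩ·m = 2.79×10^-8 Ω·m
A = m/(density·L) = 0.251/(2680×104) = 9.0055e-07 m²
R = ρL/A = (2.79×10^-8)(104)/(9.0055e-07) = 3.222 Ω
P = I²R = (0.822)² × 3.222 = 2.18 W

2.18 W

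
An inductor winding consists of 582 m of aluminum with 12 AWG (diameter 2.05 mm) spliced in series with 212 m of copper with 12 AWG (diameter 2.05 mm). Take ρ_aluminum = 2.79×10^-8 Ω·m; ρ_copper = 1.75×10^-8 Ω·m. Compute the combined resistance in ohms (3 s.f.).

6.04 Ω

Segment 1: A = π(2.05/2 mm)² = π(1.0250e-03 m)² = 3.301e-06 m²
R₁ = ρL/A = (2.79×10^-8)(582)/(3.301e-06) = 4.92 Ω
R₂ = (1.75×10^-8)(212)/(3.301e-06) = 1.124 Ω
R = R₁ + R₂ = 6.04 Ω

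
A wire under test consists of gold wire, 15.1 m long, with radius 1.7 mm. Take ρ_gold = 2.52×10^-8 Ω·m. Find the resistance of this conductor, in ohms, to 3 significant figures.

A = πr² = π(1.7000e-03 m)² = 9.079e-06 m²
R = ρL/A = (2.52×10^-8)(15.1 m)/(9.079e-06 m²) = 0.0419 Ω

0.0419 Ω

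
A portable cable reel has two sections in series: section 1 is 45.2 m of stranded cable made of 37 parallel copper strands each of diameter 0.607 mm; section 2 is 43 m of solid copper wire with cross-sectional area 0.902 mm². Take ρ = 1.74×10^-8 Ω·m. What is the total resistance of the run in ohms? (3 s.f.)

Section 1: A_strand = π(3.0350e-04)² = 2.894e-07 m²; R₁ = ρL/(N·A_s) = (1.74×10^-8)(45.2)/(37×2.894e-07) = 0.07345 Ω
Section 2: A = 0.902 mm² = 9.020e-07 m²
R₂ = (1.74×10^-8)(43)/(9.020e-07) = 0.8295 Ω
R = R₁ + R₂ = 0.903 Ω

0.903 Ω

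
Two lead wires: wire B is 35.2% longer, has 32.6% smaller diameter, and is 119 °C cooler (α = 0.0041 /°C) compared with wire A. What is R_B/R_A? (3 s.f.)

1.52

R ∝ ρL/d² with ρ ∝ (1+αΔT), so R_B/R_A = (1 + 35.2/100) × (1 − 32.6/100)⁻² × (1 − 0.0041×119)
= 1.352 × 2.201 × 0.5121 = 1.52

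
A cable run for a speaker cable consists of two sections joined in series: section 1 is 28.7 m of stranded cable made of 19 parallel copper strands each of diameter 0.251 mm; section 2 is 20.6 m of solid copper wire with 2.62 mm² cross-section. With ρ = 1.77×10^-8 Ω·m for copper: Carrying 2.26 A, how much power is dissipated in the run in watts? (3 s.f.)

3.47 W

Section 1: A_strand = π(1.2550e-04)² = 4.948e-08 m²; R₁ = ρL/(N·A_s) = (1.77×10^-8)(28.7)/(19×4.948e-08) = 0.5403 Ω
Section 2: A = 2.62 mm² = 2.620e-06 m²
R₂ = (1.77×10^-8)(20.6)/(2.620e-06) = 0.1392 Ω
R = R₁ + R₂ = 0.6795 Ω
P = I²R = (2.26)² × 0.6795 = 3.47 W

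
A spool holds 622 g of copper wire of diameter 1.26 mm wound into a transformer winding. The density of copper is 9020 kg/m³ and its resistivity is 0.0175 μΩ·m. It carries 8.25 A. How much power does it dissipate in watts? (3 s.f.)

52.8 W

ρ = 0.0175 μΩ·m = 1.75×10^-8 Ω·m
A = π(d/2)² = π(6.3000e-04 m)² = 1.2469e-06 m²
L = m/(density·A) = 0.622/(9020×1.2469e-06) = 55.3 m
R = ρL/A = (1.75×10^-8)(55.3)/(1.2469e-06) = 0.7762 Ω
P = I²R = (8.25)² × 0.7762 = 52.8 W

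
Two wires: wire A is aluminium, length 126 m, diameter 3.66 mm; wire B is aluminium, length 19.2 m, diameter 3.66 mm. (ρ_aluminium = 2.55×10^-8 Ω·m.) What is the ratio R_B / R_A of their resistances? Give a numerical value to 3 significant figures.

R ∝ ρL/d², so R_B/R_A = (L_B/L_A)
= (19.2/126) = 0.152

0.152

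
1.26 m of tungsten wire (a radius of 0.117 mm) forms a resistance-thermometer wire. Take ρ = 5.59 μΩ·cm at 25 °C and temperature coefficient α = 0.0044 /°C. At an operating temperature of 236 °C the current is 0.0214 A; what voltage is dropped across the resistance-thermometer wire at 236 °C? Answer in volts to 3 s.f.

0.0676 V

ρ = 5.59 μΩ·cm = 5.59×10^-8 Ω·m
A = πr² = π(1.1700e-04 m)² = 4.301e-08 m²
R₍25₎ = ρL/A = (5.59×10^-8)(1.26)/(4.301e-08) = 1.638 Ω
R₍236₎ = R₍25₎(1 + αΔT) = 1.638 × (1 + 0.0044×211) = 3.158 Ω
V = IR = 0.0214 × 3.158 = 0.0676 V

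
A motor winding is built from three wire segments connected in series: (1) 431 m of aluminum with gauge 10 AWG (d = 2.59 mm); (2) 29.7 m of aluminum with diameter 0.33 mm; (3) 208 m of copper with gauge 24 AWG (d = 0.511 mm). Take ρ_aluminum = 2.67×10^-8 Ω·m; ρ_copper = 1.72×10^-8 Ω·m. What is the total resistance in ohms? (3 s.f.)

Seg 1: A = π(2.59/2 mm)² = π(1.2950e-03 m)² = 5.269e-06 m²
R_1 = (2.67×10^-8)(431)/(5.269e-06) = 2.184 Ω
Seg 2: A = π(d/2)² = π(1.6500e-04 m)² = 8.553e-08 m²
R_2 = (2.67×10^-8)(29.7)/(8.553e-08) = 9.271 Ω
Seg 3: A = π(0.511/2 mm)² = π(2.5550e-04 m)² = 2.051e-07 m²
R_3 = (1.72×10^-8)(208)/(2.051e-07) = 17.44 Ω
R_total = R_1 + R_2 + R_3 = 28.9 Ω

28.9 Ω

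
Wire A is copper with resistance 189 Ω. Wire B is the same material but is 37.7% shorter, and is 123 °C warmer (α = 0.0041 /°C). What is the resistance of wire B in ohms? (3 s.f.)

177 Ω

R ∝ ρL/d² with ρ ∝ (1+αΔT), so R_B/R_A = (1 − 37.7/100) × (1 + 0.0041×123)
= 0.623 × 1.504 = 0.9372
R_B = 0.9372 × 189 = 177 Ω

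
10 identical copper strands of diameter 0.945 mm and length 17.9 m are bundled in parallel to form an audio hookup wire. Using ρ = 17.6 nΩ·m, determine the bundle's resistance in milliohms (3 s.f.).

ρ = 17.6 nΩ·m = 1.76×10^-8 Ω·m
A_strand = π(4.7250e-04 m)² = 7.014e-07 m²
R_strand = ρL/A = (1.76×10^-8)(17.9)/(7.014e-07) = 0.4492 Ω
R_total = R_strand/N = 0.4492/10 = 44.9 mΩ

44.9 mΩ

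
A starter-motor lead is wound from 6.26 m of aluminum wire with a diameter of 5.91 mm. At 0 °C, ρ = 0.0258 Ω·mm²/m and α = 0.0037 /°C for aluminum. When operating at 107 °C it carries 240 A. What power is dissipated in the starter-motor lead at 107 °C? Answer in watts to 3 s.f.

ρ = 0.0258 Ω·mm²/m = 2.58×10^-8 Ω·m
A = π(d/2)² = π(2.9550e-03 m)² = 2.743e-05 m²
R₍0₎ = ρL/A = (2.58×10^-8)(6.26)/(2.743e-05) = 0.005887 Ω
R₍107₎ = R₍0₎(1 + αΔT) = 0.005887 × (1 + 0.0037×107) = 0.008218 Ω
P = I²R = (240)² × 0.008218 = 473 W

473 W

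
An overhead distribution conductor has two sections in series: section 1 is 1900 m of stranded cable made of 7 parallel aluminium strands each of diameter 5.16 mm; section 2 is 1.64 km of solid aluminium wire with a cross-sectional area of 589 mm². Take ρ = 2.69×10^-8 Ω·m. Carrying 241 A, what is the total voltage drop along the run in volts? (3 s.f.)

102 V

Section 1: A_strand = π(2.5800e-03)² = 2.091e-05 m²; R₁ = ρL/(N·A_s) = (2.69×10^-8)(1900)/(7×2.091e-05) = 0.3492 Ω
Section 2: A = 589 mm² = 5.890e-04 m²
R₂ = (2.69×10^-8)(1640)/(5.890e-04) = 0.0749 Ω
R = R₁ + R₂ = 0.4241 Ω
V = IR = 241 × 0.4241 = 102 V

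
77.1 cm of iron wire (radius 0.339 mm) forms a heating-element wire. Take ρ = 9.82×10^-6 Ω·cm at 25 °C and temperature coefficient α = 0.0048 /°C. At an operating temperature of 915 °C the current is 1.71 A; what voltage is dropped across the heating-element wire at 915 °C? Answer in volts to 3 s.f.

1.89 V

ρ = 9.82×10^-6 Ω·cm = 9.82×10^-8 Ω·m
A = πr² = π(3.3900e-04 m)² = 3.610e-07 m²
R₍25₎ = ρL/A = (9.82×10^-8)(0.771)/(3.610e-07) = 0.2097 Ω
R₍915₎ = R₍25₎(1 + αΔT) = 0.2097 × (1 + 0.0048×890) = 1.106 Ω
V = IR = 1.71 × 1.106 = 1.89 V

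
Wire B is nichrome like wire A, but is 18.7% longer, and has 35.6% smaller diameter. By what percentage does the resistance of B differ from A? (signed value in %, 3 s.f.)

R ∝ L/d², so R_B/R_A = (1 + 18.7/100) × (1 − 35.6/100)⁻²
= 1.187 × 2.411 = 2.862
(R_B − R_A)/R_A = 2.862 − 1 = 186%

186%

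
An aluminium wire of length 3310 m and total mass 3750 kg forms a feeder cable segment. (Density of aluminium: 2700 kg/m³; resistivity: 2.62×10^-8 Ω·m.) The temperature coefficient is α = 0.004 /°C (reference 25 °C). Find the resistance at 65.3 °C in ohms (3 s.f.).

A = m/(density·L) = 3750/(2700×3310) = 4.1960e-04 m²
R = ρL/A = (2.62×10^-8)(3310)/(4.1960e-04) = 0.2067 Ω
R(65.3 °C) = 0.2067 × (1 + 0.004×40.3) = 0.240 Ω

0.240 Ω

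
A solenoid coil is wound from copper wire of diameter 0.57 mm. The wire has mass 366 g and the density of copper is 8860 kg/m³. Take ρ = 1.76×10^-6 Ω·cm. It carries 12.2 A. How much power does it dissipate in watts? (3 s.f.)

ρ = 1.76×10^-6 Ω·cm = 1.76×10^-8 Ω·m
A = π(d/2)² = π(2.8500e-04 m)² = 2.5518e-07 m²
L = m/(density·A) = 0.366/(8860×2.5518e-07) = 161.9 m
R = ρL/A = (1.76×10^-8)(161.9)/(2.5518e-07) = 11.17 Ω
P = I²R = (12.2)² × 11.17 = 1660 W

1660 W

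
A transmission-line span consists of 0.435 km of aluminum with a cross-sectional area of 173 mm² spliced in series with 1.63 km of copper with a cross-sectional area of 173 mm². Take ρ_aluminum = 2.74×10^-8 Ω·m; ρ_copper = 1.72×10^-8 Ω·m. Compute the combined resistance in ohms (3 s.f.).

0.231 Ω

Segment 1: A = 173 mm² = 1.730e-04 m²
R₁ = ρL/A = (2.74×10^-8)(435)/(1.730e-04) = 0.0689 Ω
R₂ = (1.72×10^-8)(1630)/(1.730e-04) = 0.1621 Ω
R = R₁ + R₂ = 0.231 Ω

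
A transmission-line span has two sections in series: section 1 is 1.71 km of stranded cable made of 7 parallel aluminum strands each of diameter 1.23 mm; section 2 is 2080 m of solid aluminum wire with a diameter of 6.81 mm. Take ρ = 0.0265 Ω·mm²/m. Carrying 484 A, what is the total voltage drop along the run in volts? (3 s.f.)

3370 V

ρ = 0.0265 Ω·mm²/m = 2.65×10^-8 Ω·m
Section 1: A_strand = π(6.1500e-04)² = 1.188e-06 m²; R₁ = ρL/(N·A_s) = (2.65×10^-8)(1710)/(7×1.188e-06) = 5.448 Ω
Section 2: A = π(d/2)² = π(3.4050e-03 m)² = 3.642e-05 m²
R₂ = (2.65×10^-8)(2080)/(3.642e-05) = 1.513 Ω
R = R₁ + R₂ = 6.961 Ω
V = IR = 484 × 6.961 = 3370 V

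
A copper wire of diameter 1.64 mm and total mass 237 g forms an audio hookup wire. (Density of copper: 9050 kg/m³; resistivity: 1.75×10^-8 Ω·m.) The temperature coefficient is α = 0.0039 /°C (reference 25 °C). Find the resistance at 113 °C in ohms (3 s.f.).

0.138 Ω

A = π(d/2)² = π(8.2000e-04 m)² = 2.1124e-06 m²
L = m/(density·A) = 0.237/(9050×2.1124e-06) = 12.4 m
R = ρL/A = (1.75×10^-8)(12.4)/(2.1124e-06) = 0.1027 Ω
R(113 °C) = 0.1027 × (1 + 0.0039×88) = 0.138 Ω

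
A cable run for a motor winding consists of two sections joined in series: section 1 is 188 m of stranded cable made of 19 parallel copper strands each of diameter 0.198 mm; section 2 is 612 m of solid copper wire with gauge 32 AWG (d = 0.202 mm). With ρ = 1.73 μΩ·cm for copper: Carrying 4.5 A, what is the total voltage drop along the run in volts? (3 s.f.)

1510 V

ρ = 1.73 μΩ·cm = 1.73×10^-8 Ω·m
Section 1: A_strand = π(9.9000e-05)² = 3.079e-08 m²; R₁ = ρL/(N·A_s) = (1.73×10^-8)(188)/(19×3.079e-08) = 5.559 Ω
Section 2: A = π(0.202/2 mm)² = π(1.0100e-04 m)² = 3.205e-08 m²
R₂ = (1.73×10^-8)(612)/(3.205e-08) = 330.4 Ω
R = R₁ + R₂ = 335.9 Ω
V = IR = 4.5 × 335.9 = 1510 V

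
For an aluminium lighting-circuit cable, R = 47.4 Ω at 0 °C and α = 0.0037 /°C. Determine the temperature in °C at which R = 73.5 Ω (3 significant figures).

149 °C

R = R₀(1 + α(T − T₀)) ⇒ T = T₀ + (R/R₀ − 1)/α
T = 0 + (73.5/47.4 − 1)/0.0037 = 0 + (0.5506)/0.0037 = 149 °C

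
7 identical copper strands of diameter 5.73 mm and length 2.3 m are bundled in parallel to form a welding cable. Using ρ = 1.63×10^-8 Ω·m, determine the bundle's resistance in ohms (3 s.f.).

A_strand = π(2.8650e-03 m)² = 2.579e-05 m²
R_strand = ρL/A = (1.63×10^-8)(2.3)/(2.579e-05) = 0.001454 Ω
R_total = R_strand/N = 0.001454/7 = 2.08×10^-4 Ω

2.08×10^-4 Ω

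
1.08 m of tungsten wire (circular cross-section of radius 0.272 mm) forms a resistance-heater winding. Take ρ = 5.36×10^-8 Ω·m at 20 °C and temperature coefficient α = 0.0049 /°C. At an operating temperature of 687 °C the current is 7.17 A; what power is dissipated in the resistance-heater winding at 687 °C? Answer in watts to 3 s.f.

A = πr² = π(2.7200e-04 m)² = 2.324e-07 m²
R₍20₎ = ρL/A = (5.36×10^-8)(1.08)/(2.324e-07) = 0.2491 Ω
R₍687₎ = R₍20₎(1 + αΔT) = 0.2491 × (1 + 0.0049×667) = 1.063 Ω
P = I²R = (7.17)² × 1.063 = 54.7 W

54.7 W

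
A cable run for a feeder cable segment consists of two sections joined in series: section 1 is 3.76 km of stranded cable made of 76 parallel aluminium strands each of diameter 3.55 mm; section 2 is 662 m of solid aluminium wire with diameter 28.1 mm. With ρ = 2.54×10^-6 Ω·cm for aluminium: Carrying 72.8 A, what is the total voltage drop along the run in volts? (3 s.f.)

ρ = 2.54×10^-6 Ω·cm = 2.54×10^-8 Ω·m
Section 1: A_strand = π(1.7750e-03)² = 9.898e-06 m²; R₁ = ρL/(N·A_s) = (2.54×10^-8)(3760)/(76×9.898e-06) = 0.127 Ω
Section 2: A = π(d/2)² = π(1.4050e-02 m)² = 6.202e-04 m²
R₂ = (2.54×10^-8)(662)/(6.202e-04) = 0.02711 Ω
R = R₁ + R₂ = 0.1541 Ω
V = IR = 72.8 × 0.1541 = 11.2 V

11.2 V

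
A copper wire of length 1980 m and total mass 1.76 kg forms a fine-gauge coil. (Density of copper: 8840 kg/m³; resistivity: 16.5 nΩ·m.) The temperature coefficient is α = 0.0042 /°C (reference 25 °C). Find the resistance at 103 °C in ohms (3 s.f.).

431 Ω

ρ = 16.5 nΩ·m = 1.65×10^-8 Ω·m
A = m/(density·L) = 1.76/(8840×1980) = 1.0055e-07 m²
R = ρL/A = (1.65×10^-8)(1980)/(1.0055e-07) = 324.9 Ω
R(103 °C) = 324.9 × (1 + 0.0042×78) = 431 Ω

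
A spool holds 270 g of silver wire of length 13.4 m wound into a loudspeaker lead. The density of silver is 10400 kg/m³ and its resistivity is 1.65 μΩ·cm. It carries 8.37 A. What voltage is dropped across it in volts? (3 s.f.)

ρ = 1.65 μΩ·cm = 1.65×10^-8 Ω·m
A = m/(density·L) = 0.27/(10400×13.4) = 1.9374e-06 m²
R = ρL/A = (1.65×10^-8)(13.4)/(1.9374e-06) = 0.1141 Ω
V = IR = 8.37 × 0.1141 = 0.955 V

0.955 V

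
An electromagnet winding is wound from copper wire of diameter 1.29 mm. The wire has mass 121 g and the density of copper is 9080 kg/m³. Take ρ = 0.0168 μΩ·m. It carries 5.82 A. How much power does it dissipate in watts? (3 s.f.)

4.44 W

ρ = 0.0168 μΩ·m = 1.68×10^-8 Ω·m
A = π(d/2)² = π(6.4500e-04 m)² = 1.3070e-06 m²
L = m/(density·A) = 0.121/(9080×1.3070e-06) = 10.2 m
R = ρL/A = (1.68×10^-8)(10.2)/(1.3070e-06) = 0.1311 Ω
P = I²R = (5.82)² × 0.1311 = 4.44 W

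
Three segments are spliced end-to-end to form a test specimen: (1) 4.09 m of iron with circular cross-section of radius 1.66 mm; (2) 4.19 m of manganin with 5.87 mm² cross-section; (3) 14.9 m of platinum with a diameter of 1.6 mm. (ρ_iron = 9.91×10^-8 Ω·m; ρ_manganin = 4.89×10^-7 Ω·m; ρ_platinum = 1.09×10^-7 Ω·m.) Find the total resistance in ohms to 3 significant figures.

1.20 Ω

Seg 1: A = πr² = π(1.6600e-03 m)² = 8.657e-06 m²
R_1 = (9.91×10^-8)(4.09)/(8.657e-06) = 0.04682 Ω
Seg 2: A = 5.87 mm² = 5.870e-06 m²
R_2 = (4.89×10^-7)(4.19)/(5.870e-06) = 0.349 Ω
Seg 3: A = π(d/2)² = π(8.0000e-04 m)² = 2.011e-06 m²
R_3 = (1.09×10^-7)(14.9)/(2.011e-06) = 0.8078 Ω
R_total = R_1 + R_2 + R_3 = 1.20 Ω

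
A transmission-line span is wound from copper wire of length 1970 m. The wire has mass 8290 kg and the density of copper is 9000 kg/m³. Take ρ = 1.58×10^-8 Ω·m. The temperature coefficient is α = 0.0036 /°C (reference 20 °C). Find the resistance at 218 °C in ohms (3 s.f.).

A = m/(density·L) = 8290/(9000×1970) = 4.6757e-04 m²
R = ρL/A = (1.58×10^-8)(1970)/(4.6757e-04) = 0.06657 Ω
R(218 °C) = 0.06657 × (1 + 0.0036×198) = 0.114 Ω

0.114 Ω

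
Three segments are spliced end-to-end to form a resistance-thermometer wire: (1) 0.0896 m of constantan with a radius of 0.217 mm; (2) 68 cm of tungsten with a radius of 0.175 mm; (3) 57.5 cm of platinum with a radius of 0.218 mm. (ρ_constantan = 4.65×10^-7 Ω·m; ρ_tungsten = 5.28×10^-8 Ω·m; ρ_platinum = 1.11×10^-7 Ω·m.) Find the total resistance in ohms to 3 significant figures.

Seg 1: A = πr² = π(2.1700e-04 m)² = 1.479e-07 m²
R_1 = (4.65×10^-7)(0.0896)/(1.479e-07) = 0.2816 Ω
Seg 2: A = πr² = π(1.7500e-04 m)² = 9.621e-08 m²
R_2 = (5.28×10^-8)(0.68)/(9.621e-08) = 0.3732 Ω
Seg 3: A = πr² = π(2.1800e-04 m)² = 1.493e-07 m²
R_3 = (1.11×10^-7)(0.575)/(1.493e-07) = 0.4275 Ω
R_total = R_1 + R_2 + R_3 = 1.08 Ω

1.08 Ω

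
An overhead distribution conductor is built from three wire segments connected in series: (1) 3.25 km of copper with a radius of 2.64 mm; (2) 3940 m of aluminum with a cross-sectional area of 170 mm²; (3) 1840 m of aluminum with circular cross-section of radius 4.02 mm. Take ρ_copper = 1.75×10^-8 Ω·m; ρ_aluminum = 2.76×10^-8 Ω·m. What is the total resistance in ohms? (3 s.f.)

Seg 1: A = πr² = π(2.6400e-03 m)² = 2.190e-05 m²
R_1 = (1.75×10^-8)(3250)/(2.190e-05) = 2.598 Ω
Seg 2: A = 170 mm² = 1.700e-04 m²
R_2 = (2.76×10^-8)(3940)/(1.700e-04) = 0.6397 Ω
Seg 3: A = πr² = π(4.0200e-03 m)² = 5.077e-05 m²
R_3 = (2.76×10^-8)(1840)/(5.077e-05) = 1 Ω
R_total = R_1 + R_2 + R_3 = 4.24 Ω

4.24 Ω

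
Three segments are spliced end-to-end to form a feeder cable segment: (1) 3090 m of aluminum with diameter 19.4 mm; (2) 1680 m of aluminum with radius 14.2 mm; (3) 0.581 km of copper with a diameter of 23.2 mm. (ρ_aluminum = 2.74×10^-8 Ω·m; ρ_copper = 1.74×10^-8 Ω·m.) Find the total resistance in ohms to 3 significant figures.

Seg 1: A = π(d/2)² = π(9.7000e-03 m)² = 2.956e-04 m²
R_1 = (2.74×10^-8)(3090)/(2.956e-04) = 0.2864 Ω
Seg 2: A = πr² = π(1.4200e-02 m)² = 6.335e-04 m²
R_2 = (2.74×10^-8)(1680)/(6.335e-04) = 0.07267 Ω
Seg 3: A = π(d/2)² = π(1.1600e-02 m)² = 4.227e-04 m²
R_3 = (1.74×10^-8)(581)/(4.227e-04) = 0.02391 Ω
R_total = R_1 + R_2 + R_3 = 0.383 Ω

0.383 Ω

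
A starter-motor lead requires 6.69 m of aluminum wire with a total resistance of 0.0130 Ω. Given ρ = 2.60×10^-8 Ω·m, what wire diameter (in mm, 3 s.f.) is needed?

4.13 mm

A = ρL/R = (2.60×10^-8)(6.69)/(0.013) = 1.338e-05 m²
d = 2√(A/π) = 4.127e-03 m = 4.13 mm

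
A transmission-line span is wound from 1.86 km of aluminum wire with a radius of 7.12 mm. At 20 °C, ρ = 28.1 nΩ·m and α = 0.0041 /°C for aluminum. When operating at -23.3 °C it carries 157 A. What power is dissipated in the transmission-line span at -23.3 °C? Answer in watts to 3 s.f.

6650 W

ρ = 28.1 nΩ·m = 2.81×10^-8 Ω·m
A = πr² = π(7.1200e-03 m)² = 1.593e-04 m²
R₍20₎ = ρL/A = (2.81×10^-8)(1860)/(1.593e-04) = 0.3282 Ω
R₍-23.3₎ = R₍20₎(1 + αΔT) = 0.3282 × (1 + 0.0041×-43.3) = 0.2699 Ω
P = I²R = (157)² × 0.2699 = 6650 W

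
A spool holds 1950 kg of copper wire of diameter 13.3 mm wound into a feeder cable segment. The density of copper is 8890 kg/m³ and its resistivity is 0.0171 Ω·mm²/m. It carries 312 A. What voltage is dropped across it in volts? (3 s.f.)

60.6 V

ρ = 0.0171 Ω·mm²/m = 1.71×10^-8 Ω·m
A = π(d/2)² = π(6.6500e-03 m)² = 1.3893e-04 m²
L = m/(density·A) = 1950/(8890×1.3893e-04) = 1579 m
R = ρL/A = (1.71×10^-8)(1579)/(1.3893e-04) = 0.1943 Ω
V = IR = 312 × 0.1943 = 60.6 V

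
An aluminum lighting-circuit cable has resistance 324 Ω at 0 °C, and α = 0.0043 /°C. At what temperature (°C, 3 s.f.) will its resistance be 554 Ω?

165 °C

R = R₀(1 + α(T − T₀)) ⇒ T = T₀ + (R/R₀ − 1)/α
T = 0 + (554/324 − 1)/0.0043 = 0 + (0.7099)/0.0043 = 165 °C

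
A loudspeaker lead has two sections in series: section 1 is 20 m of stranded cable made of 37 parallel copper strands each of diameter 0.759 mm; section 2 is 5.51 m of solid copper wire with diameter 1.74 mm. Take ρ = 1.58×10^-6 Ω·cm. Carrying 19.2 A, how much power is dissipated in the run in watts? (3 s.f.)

20.5 W

ρ = 1.58×10^-6 Ω·cm = 1.58×10^-8 Ω·m
Section 1: A_strand = π(3.7950e-04)² = 4.525e-07 m²; R₁ = ρL/(N·A_s) = (1.58×10^-8)(20)/(37×4.525e-07) = 0.01888 Ω
Section 2: A = π(d/2)² = π(8.7000e-04 m)² = 2.378e-06 m²
R₂ = (1.58×10^-8)(5.51)/(2.378e-06) = 0.03661 Ω
R = R₁ + R₂ = 0.05549 Ω
P = I²R = (19.2)² × 0.05549 = 20.5 W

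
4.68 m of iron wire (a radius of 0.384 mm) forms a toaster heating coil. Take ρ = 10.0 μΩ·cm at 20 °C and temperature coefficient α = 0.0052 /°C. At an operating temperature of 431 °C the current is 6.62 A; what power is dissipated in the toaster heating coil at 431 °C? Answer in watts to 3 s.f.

ρ = 10.0 μΩ·cm = 1.00×10^-7 Ω·m
A = πr² = π(3.8400e-04 m)² = 4.632e-07 m²
R₍20₎ = ρL/A = (1.00×10^-7)(4.68)/(4.632e-07) = 1.01 Ω
R₍431₎ = R₍20₎(1 + αΔT) = 1.01 × (1 + 0.0052×411) = 3.169 Ω
P = I²R = (6.62)² × 3.169 = 139 W

139 W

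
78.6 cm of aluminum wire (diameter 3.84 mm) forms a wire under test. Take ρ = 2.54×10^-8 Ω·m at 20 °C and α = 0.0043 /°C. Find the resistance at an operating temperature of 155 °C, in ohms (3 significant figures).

A = π(d/2)² = π(1.9200e-03 m)² = 1.158e-05 m²
R₍20°C₎ = ρL/A = (2.54×10^-8)(0.786)/(1.158e-05) = 0.001724 Ω
R = R₀(1 + αΔT) = 0.001724(1 + 0.0043×135) = 0.00272 Ω

0.00272 Ω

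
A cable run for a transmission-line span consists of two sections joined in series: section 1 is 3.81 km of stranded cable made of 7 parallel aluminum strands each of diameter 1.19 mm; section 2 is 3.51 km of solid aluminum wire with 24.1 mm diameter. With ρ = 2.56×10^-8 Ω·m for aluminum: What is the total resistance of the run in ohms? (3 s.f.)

Section 1: A_strand = π(5.9500e-04)² = 1.112e-06 m²; R₁ = ρL/(N·A_s) = (2.56×10^-8)(3810)/(7×1.112e-06) = 12.53 Ω
Section 2: A = π(d/2)² = π(1.2050e-02 m)² = 4.562e-04 m²
R₂ = (2.56×10^-8)(3510)/(4.562e-04) = 0.197 Ω
R = R₁ + R₂ = 12.7 Ω

12.7 Ω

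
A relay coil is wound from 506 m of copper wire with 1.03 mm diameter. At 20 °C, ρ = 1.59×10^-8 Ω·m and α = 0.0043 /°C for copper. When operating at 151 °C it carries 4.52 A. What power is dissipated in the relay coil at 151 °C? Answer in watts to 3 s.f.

A = π(d/2)² = π(5.1500e-04 m)² = 8.332e-07 m²
R₍20₎ = ρL/A = (1.59×10^-8)(506)/(8.332e-07) = 9.656 Ω
R₍151₎ = R₍20₎(1 + αΔT) = 9.656 × (1 + 0.0043×131) = 15.09 Ω
P = I²R = (4.52)² × 15.09 = 308 W

308 W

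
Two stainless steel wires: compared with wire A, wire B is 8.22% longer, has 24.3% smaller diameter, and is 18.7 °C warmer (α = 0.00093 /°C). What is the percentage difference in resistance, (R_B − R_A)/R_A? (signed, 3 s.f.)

R ∝ ρL/d² with ρ ∝ (1+αΔT), so R_B/R_A = (1 + 8.22/100) × (1 − 24.3/100)⁻² × (1 + 0.00093×18.7)
= 1.082 × 1.745 × 1.017 = 1.921
(R_B − R_A)/R_A = 1.921 − 1 = 92.1%

92.1%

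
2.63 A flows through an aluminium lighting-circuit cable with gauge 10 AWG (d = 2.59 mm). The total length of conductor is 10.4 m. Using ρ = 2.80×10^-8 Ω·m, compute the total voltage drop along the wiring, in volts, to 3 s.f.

0.145 V

A = π(2.59/2 mm)² = π(1.2950e-03 m)² = 5.269e-06 m²
R = ρL/A = (2.80×10^-8)(10.4)/(5.269e-06) = 0.05527 Ω
V = IR = 2.63 × 0.05527 = 0.145 V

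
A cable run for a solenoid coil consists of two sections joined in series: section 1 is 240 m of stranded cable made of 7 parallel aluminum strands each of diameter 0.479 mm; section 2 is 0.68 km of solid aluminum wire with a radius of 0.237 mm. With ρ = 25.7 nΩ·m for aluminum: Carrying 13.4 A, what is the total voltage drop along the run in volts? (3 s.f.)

ρ = 25.7 nΩ·m = 2.57×10^-8 Ω·m
Section 1: A_strand = π(2.3950e-04)² = 1.802e-07 m²; R₁ = ρL/(N·A_s) = (2.57×10^-8)(240)/(7×1.802e-07) = 4.89 Ω
Section 2: A = πr² = π(2.3700e-04 m)² = 1.765e-07 m²
R₂ = (2.57×10^-8)(680)/(1.765e-07) = 99.04 Ω
R = R₁ + R₂ = 103.9 Ω
V = IR = 13.4 × 103.9 = 1390 V

1390 V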